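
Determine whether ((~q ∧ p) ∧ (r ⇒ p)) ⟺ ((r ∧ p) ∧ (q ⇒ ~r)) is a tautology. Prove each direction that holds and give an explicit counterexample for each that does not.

(→) This fails. Under q = F, r = F, p = T, the left side is true but the right side is false.

(←) Assume the antecedent. If q is true, the antecedent cannot hold. If q is false, the antecedent forces (q = F, r = T, p = T), and (~q ∧ p) ∧ (r ⇒ p) holds there. Either way (~q ∧ p) ∧ (r ⇒ p) holds.

(⇒) fails; (⇐) holds.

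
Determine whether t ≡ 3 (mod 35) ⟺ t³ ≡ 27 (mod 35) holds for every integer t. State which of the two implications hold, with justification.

(⇒) Suppose t ≡ 3 (mod 35). Write t = 35j + 3. Then (35j + 3)³ = 42875j³ + 11025j² + 945j + 27 = 35(1225j³ + 315j² + 27j) + 27, so t³ ≡ 27 (mod 35).

(⇐) This fails: take t = 13. Then 13³ = 2197 ≡ 27 (mod 35), yet 13 ≡ 13 (mod 35), not 3.

Only the forward direction holds.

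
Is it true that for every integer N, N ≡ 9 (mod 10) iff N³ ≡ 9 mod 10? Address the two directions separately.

[⇒] Suppose N ≡ 9 (mod 10). Write N = 10j + 9. Then (10j + 9)³ = 1000j³ + 2700j² + 2430j + 729 = 10(100j³ + 270j² + 243j + 72) + 9, so N³ ≡ 9 (mod 10).

[⇐] For the converse, argue contrapositively. If N ≢ 9 (mod 10), then N is congruent to one of 0, 1, 2, 3, 4, 5, 6, 7, 8 modulo 10, and these give N³ ≡ 0, 1, 8, 7, 4, 5, 6, 3, 2 respectively — never 9.

Equivalent; both directions hold.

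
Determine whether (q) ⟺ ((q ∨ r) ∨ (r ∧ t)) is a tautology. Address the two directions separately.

Only the forward implication holds.

Forward direction. Assume the antecedent. If t is true, the antecedent forces (t = T, r = F, q = T) or (t = T, r = T, q = T), and (q ∨ r) ∨ (r ∧ t) holds there. If t is false, the antecedent forces (t = F, r = F, q = T) or (t = F, r = T, q = T), and (q ∨ r) ∨ (r ∧ t) holds there. Either way (q ∨ r) ∨ (r ∧ t) holds.

Converse. This fails. Under t = F, r = T, q = F, the left side is false but the right side is true.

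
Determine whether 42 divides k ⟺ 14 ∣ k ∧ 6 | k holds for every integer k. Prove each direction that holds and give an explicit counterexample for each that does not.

(→) If 42 ∣ k, write k = 42q. Since 42 = 3·14, k = 14·(3q), so 14 ∣ k; and since 42 = 7·6, k = 6·(7q), so 6 ∣ k.

(←) Suppose 14 ∣ k and 6 ∣ k. Any common multiple of 14 and 6 is a multiple of their lcm; here lcm(14, 6) = 14·6/gcd(14, 6) = 84/2 = 42, so 42 ∣ k.

Both implications hold.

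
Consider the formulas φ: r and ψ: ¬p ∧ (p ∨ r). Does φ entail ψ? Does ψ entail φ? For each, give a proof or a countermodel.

Not equivalent: only (⇐) holds.

[⇒] This fails. Under r = T, p = T, the left side is true but the right side is false.

[⇐] Assume the antecedent. If r is true, r reduces to true regardless of the other variables. If r is false, the antecedent cannot hold. Either way r holds.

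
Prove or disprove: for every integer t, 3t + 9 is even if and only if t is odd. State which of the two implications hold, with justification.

(⇒) Suppose 3t + 9 is even. Since 3 is odd, 3t and t have the same parity, so 3t + 9 ≡ t + 9 (mod 2). As 9 is odd, 3t + 9 is even exactly when t is odd. Thus t is odd.

(⇐) Conversely, suppose t is odd; write t = 2j + 1. Then 3t + 9 = 3·(2j + 1) + 9 = 2·3j + 12, which is even.

The biconditional holds.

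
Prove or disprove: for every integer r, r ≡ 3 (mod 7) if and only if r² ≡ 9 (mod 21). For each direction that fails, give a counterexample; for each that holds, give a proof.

[⇒] This fails: take r = 10. Then 10 ≡ 3 (mod 7), but 10² = 100 ≡ 16 (mod 21), not 9.

[⇐] This fails: take r = 18. Then 18² = 324 ≡ 9 (mod 21), yet 18 ≡ 4 (mod 7), not 3.

Both directions fail.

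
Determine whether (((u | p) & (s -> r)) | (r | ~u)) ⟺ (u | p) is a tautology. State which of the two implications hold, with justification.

(⟹) This fails. Under s = F, r = F, p = F, u = F, the left side is true but the right side is false.

(⟸) This fails. Under s = T, r = F, p = F, u = T, the left side is false but the right side is true.

Neither implication holds.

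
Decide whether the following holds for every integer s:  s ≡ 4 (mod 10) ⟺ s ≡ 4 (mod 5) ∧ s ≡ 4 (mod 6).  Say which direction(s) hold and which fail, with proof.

(→) This fails: s = 24 gives 24 ≡ 4 (mod 10) but 24 ≡ 0 (mod 6), so the conjunction on the right does not hold.

(←) Conversely, if s ≡ 4 (mod 5) and s ≡ 4 (mod 6), then by the Chinese remainder theorem s ≡ 4 (mod 30). Since 4 ≡ 4 (mod 10) and 10 ∣ 30, we get s ≡ 4 (mod 10).

The forward direction fails; the converse holds.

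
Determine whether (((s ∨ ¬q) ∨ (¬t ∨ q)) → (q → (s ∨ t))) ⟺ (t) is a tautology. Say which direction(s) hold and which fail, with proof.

(⟸) Assume the antecedent. If t is true, the consequent reduces to true regardless of the other variables. If t is false, the antecedent cannot hold. Either way the consequent holds.

(⟹) This fails. Under t = F, s = F, q = F, the left side is true but the right side is false.

Only the converse holds.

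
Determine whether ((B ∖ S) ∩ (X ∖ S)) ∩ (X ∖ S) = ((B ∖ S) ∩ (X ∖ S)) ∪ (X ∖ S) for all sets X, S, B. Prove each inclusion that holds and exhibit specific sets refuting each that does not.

(⊆) holds; (⊇) fails.

(⟹) Let x ∈ ((B ∖ S) ∩ (X ∖ S)) ∩ (X ∖ S). Then x ∈ X ∩ B and x ∉ S, from which x ∈ ((B ∖ S) ∩ (X ∖ S)) ∪ (X ∖ S).

(⟸) This inclusion fails. Take X = {1}, S = ∅, B = ∅; then 1 ∈ ((B ∖ S) ∩ (X ∖ S)) ∪ (X ∖ S) but 1 ∉ ((B ∖ S) ∩ (X ∖ S)) ∩ (X ∖ S).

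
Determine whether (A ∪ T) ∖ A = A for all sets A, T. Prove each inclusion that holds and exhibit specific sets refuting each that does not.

Neither inclusion holds.

(⊆) This inclusion fails. Take A = ∅, T = {1}; then 1 ∈ (A ∪ T) ∖ A but 1 ∉ A.

(⊇) This inclusion fails. Take A = {1}, T = ∅; then 1 ∈ A but 1 ∉ (A ∪ T) ∖ A.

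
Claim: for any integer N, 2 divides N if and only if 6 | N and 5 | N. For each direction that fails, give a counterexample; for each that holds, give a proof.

Only the reverse direction holds.

[⇐] Suppose 6 ∣ N and 5 ∣ N. Any common multiple of 6 and 5 is a multiple of their lcm; here gcd(6, 5) = 1, so lcm(6, 5) = 6·5 = 30, so 30 ∣ N. Since 2 ∣ 30, it follows that 2 ∣ N.

[⇒] This fails: take N = 2. Certainly 2 ∣ 2, but 6 ∤ 2.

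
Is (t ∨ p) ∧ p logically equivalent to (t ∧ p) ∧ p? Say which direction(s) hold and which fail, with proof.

Only the converse holds.

(⇒) This fails. Under p = T, t = F, the left side is true but the right side is false.

(⇐) Assume the antecedent. If p is true, (t ∨ p) ∧ p reduces to true regardless of the other variables. If p is false, the antecedent cannot hold. Either way (t ∨ p) ∧ p holds.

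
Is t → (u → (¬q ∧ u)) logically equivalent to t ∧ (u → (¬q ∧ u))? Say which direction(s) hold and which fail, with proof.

(←) Assume the antecedent. If u is true, the antecedent forces (u = T, t = T, q = F), and t → (u → (¬q ∧ u)) holds there. If u is false, t → (u → (¬q ∧ u)) reduces to true regardless of the other variables. Either way t → (u → (¬q ∧ u)) holds.

(→) This fails. Under u = F, t = F, q = F, the left side is true but the right side is false.

Only the converse holds.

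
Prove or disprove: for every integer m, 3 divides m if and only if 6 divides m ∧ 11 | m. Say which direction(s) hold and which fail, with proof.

The forward direction fails; the converse holds.

[⇒] This fails: take m = 3. Certainly 3 ∣ 3, but 6 ∤ 3.

[⇐] Suppose 6 ∣ m and 11 ∣ m. Any common multiple of 6 and 11 is a multiple of their lcm; here gcd(6, 11) = 1, so lcm(6, 11) = 6·11 = 66, so 66 ∣ m. Since 3 ∣ 66, it follows that 3 ∣ m.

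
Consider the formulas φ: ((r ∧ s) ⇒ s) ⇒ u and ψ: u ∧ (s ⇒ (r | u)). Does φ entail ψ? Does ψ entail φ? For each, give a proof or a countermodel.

Both directions hold.

(⇒) Assume the antecedent. If u is true, u ∧ (s ⇒ (r | u)) reduces to true regardless of the other variables. If u is false, the antecedent cannot hold. Either way u ∧ (s ⇒ (r | u)) holds.

(⇐) Assume the antecedent. If u is true, ((r ∧ s) ⇒ s) ⇒ u reduces to true regardless of the other variables. If u is false, the antecedent cannot hold. Either way ((r ∧ s) ⇒ s) ⇒ u holds.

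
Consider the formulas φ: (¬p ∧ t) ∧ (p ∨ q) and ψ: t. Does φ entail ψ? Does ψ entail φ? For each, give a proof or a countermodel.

(⟹) Assume the antecedent. If p is true, the antecedent cannot hold. If p is false, the antecedent forces (p = F, q = T, t = T), and t holds there. Either way t holds.

(⟸) This fails. Under p = F, q = F, t = T, the left side is false but the right side is true.

Not equivalent: only (⇒) holds.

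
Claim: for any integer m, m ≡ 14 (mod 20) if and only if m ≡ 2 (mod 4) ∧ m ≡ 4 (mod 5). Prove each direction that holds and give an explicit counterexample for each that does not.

Both implications hold.

(⇒) Suppose m ≡ 14 (mod 20); write m = 20j + 14. Since 4 ∣ 20, reducing mod 4 gives m ≡ 14 ≡ 2 (mod 4); since 5 ∣ 20, reducing mod 5 gives m ≡ 14 ≡ 4 (mod 5).

(⇐) Conversely, if m ≡ 2 (mod 4) and m ≡ 4 (mod 5), then by the Chinese remainder theorem m ≡ 14 (mod 20). This is exactly m ≡ 14 (mod 20).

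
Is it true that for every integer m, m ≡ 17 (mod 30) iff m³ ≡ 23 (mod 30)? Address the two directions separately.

Forward direction. Suppose m ≡ 17 (mod 30). Write m = 30j + 17. Then (30j + 17)³ = 27000j³ + 45900j² + 26010j + 4913 = 30(900j³ + 1530j² + 867j + 163) + 23, so m³ ≡ 23 (mod 30).

Converse. Suppose m³ ≡ 23 (mod 30). The only residue r in {0, …, 29} with r³ ≡ 23 (mod 30) is r = 17, so m ≡ 17 (mod 30).

The biconditional holds.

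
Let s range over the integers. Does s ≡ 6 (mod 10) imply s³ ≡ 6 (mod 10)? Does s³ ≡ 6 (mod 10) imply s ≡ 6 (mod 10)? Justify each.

Both directions hold.

(⟹) Suppose s ≡ 6 (mod 10). Write s = 10j + 6. Then (10j + 6)³ = 1000j³ + 1800j² + 1080j + 216 = 10(100j³ + 180j² + 108j + 21) + 6, so s³ ≡ 6 (mod 10).

(⟸) Conversely, suppose s³ ≡ 6 (mod 10). The only residue r in {0, …, 9} with r³ ≡ 6 (mod 10) is r = 6, so s ≡ 6 (mod 10).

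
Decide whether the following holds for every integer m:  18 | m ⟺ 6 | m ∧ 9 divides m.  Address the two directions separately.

Both directions hold.

[⇒] If 18 ∣ m, write m = 18q. Since 18 = 3·6, m = 6·(3q), so 6 ∣ m; and since 18 = 2·9, m = 9·(2q), so 9 ∣ m.

[⇐] Suppose 6 ∣ m and 9 ∣ m. Any common multiple of 6 and 9 is a multiple of their lcm; here lcm(6, 9) = 6·9/gcd(6, 9) = 54/3 = 18, so 18 ∣ m.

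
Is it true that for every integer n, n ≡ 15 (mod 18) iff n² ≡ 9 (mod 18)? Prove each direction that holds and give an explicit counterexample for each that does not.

Only the forward implication holds.

(⟸) This fails: take n = 3. Then 3² = 9 ≡ 9 (mod 18), yet 3 ≡ 3 (mod 18), not 15.

(⟹) Suppose n ≡ 15 (mod 18). Write n = 18j + 15. Then (18j + 15)² = 324j² + 540j + 225 = 18(18j² + 30j + 12) + 9, so n² ≡ 9 (mod 18).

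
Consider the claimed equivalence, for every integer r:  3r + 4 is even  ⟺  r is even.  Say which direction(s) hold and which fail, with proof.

Both directions hold; the statement is true.

[⇐] Suppose r is even; write r = 2j. Then 3r + 4 = 3·(2j) + 4 = 2·3j + 4, which is even.

[⇒] Suppose 3r + 4 is even. Since 3 is odd, 3r and r have the same parity, so 3r + 4 ≡ r + 4 (mod 2). As 4 is even, 3r + 4 is even exactly when r is even. Thus r is even.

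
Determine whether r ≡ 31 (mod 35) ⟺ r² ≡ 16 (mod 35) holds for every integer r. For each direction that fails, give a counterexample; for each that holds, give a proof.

Only the forward implication holds.

(→) Suppose r ≡ 31 (mod 35). Write r = 35j + 31. Then (35j + 31)² = 1225j² + 2170j + 961 = 35(35j² + 62j + 27) + 16, so r² ≡ 16 (mod 35).

(←) This fails: take r = 4. Then 4² = 16 ≡ 16 (mod 35), yet 4 ≡ 4 (mod 35), not 31.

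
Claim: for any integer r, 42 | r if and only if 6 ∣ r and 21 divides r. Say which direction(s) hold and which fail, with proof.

The biconditional holds.

[⇒] If 42 ∣ r, write r = 42q. Since 42 = 7·6, r = 6·(7q), so 6 ∣ r; and since 42 = 2·21, r = 21·(2q), so 21 ∣ r.

[⇐] Suppose 6 ∣ r and 21 ∣ r. Any common multiple of 6 and 21 is a multiple of their lcm; here lcm(6, 21) = 6·21/gcd(6, 21) = 126/3 = 42, so 42 ∣ r.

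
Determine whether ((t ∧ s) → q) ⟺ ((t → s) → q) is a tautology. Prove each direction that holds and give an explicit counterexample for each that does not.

(⟹) This fails. Under q = F, t = F, s = F, the left side is true but the right side is false.

(⟸) Assume the antecedent. If q is true, (t ∧ s) → q reduces to true regardless of the other variables. If q is false, the antecedent forces (q = F, t = T, s = F), and (t ∧ s) → q holds there. Either way (t ∧ s) → q holds.

The forward direction fails; the converse holds.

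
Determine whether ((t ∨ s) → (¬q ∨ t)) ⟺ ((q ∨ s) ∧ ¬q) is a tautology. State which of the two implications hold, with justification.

Not equivalent: only (⇐) holds.

(←) Assume the antecedent. If t is true, (t ∨ s) → (¬q ∨ t) reduces to true regardless of the other variables. If t is false, the antecedent forces (t = F, q = F, s = T), and (t ∨ s) → (¬q ∨ t) holds there. Either way (t ∨ s) → (¬q ∨ t) holds.

(→) This fails. Under t = F, q = F, s = F, the left side is true but the right side is false.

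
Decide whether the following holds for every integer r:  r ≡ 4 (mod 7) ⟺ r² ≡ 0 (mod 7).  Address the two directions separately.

(⇒) This fails: take r = 4. Then 4 ≡ 4 (mod 7), but 4² = 16 ≡ 2 (mod 7), not 0.

(⇐) This fails: take r = 0. Then 0² = 0 ≡ 0 (mod 7), yet 0 ≡ 0 (mod 7), not 4.

Both directions fail.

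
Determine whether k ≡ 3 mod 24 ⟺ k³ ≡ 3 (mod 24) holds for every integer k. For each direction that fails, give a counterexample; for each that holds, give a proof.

Both directions hold; the statement is true.

Forward direction. Suppose k ≡ 3 mod 24. Write k = 24j + 3. Then (24j + 3)³ = 13824j³ + 5184j² + 648j + 27 = 24(576j³ + 216j² + 27j + 1) + 3, so k³ ≡ 3 (mod 24).

Converse. Suppose k³ ≡ 3 (mod 24). The only residue r in {0, …, 23} with r³ ≡ 3 (mod 24) is r = 3, so k ≡ 3 (mod 24).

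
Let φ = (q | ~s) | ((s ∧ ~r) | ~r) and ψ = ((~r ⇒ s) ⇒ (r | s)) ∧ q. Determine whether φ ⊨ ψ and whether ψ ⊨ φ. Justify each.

(⟹) This fails. Under r = F, q = F, s = F, the left side is true but the right side is false.

(⟸) Assume the antecedent. If r is true, the antecedent forces (r = T, q = T, s = F) or (r = T, q = T, s = T), and (q | ~s) | ((s ∧ ~r) | ~r) holds there. If r is false, (q | ~s) | ((s ∧ ~r) | ~r) reduces to true regardless of the other variables. Either way (q | ~s) | ((s ∧ ~r) | ~r) holds.

Only the converse holds.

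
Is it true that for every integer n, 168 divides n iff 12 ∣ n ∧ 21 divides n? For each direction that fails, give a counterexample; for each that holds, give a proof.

(⟸) This fails: take n = 84. Both 12 ∣ 84 and 21 ∣ 84, yet 84 is not a multiple of 168 (since 84 = 0·168 + 84), so 168 ∤ 84.

(⟹) If 168 ∣ n, write n = 168q. Since 168 = 14·12, n = 12·(14q), so 12 ∣ n; and since 168 = 8·21, n = 21·(8q), so 21 ∣ n.

Not equivalent: only (⇒) holds.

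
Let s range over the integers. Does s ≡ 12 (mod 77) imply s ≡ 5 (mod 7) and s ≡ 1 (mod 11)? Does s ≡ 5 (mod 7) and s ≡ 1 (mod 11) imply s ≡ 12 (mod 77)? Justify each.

(⟹) Suppose s ≡ 12 (mod 77); write s = 77j + 12. Since 7 ∣ 77, reducing mod 7 gives s ≡ 12 ≡ 5 (mod 7); since 11 ∣ 77, reducing mod 11 gives s ≡ 12 ≡ 1 (mod 11).

(⟸) Conversely, if s ≡ 5 (mod 7) and s ≡ 1 (mod 11), then by the Chinese remainder theorem s ≡ 12 (mod 77). This is exactly s ≡ 12 (mod 77).

Equivalent; both directions hold.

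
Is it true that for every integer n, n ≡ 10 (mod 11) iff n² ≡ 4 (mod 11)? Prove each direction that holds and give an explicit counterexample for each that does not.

Neither implication holds.

[⇒] This fails: take n = 10. Then 10 ≡ 10 (mod 11), but 10² = 100 ≡ 1 (mod 11), not 4.

[⇐] This fails: take n = 2. Then 2² = 4 ≡ 4 (mod 11), yet 2 ≡ 2 (mod 11), not 10.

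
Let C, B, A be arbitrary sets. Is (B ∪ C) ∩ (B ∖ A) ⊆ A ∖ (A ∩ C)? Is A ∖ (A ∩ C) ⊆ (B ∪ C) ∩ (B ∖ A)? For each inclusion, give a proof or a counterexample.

Both inclusions fail.

Forward inclusion. This inclusion fails. Take C = ∅, B = {1}, A = ∅; then 1 ∈ (B ∪ C) ∩ (B ∖ A) but 1 ∉ A ∖ (A ∩ C).

Reverse inclusion. This inclusion fails. Take C = ∅, B = ∅, A = {1}; then 1 ∈ A ∖ (A ∩ C) but 1 ∉ (B ∪ C) ∩ (B ∖ A).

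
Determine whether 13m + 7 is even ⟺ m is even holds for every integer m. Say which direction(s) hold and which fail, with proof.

[⇒] This fails: m = 7 gives 13m + 7 = 98, which is even, but 7 is odd, not even.

[⇐] This also fails: m = 0 is even, but 13m + 7 = 7 is odd, not even.

Neither implication holds.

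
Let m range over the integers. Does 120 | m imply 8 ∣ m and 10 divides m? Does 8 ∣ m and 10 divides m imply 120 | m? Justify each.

(⇒) holds; (⇐) fails.

Forward direction. If 120 ∣ m, write m = 120q. Since 120 = 15·8, m = 8·(15q), so 8 ∣ m; and since 120 = 12·10, m = 10·(12q), so 10 ∣ m.

Converse. This fails: take m = 40. Both 8 ∣ 40 and 10 ∣ 40, yet 40 is not a multiple of 120 (since 40 = 0·120 + 40), so 120 ∤ 40.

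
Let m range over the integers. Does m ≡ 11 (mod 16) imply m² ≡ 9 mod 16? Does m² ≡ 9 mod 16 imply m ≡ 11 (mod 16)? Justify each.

Not equivalent: only (⇒) holds.

(→) Suppose m ≡ 11 (mod 16). Write m = 16j + 11. Then (16j + 11)² = 256j² + 352j + 121 = 16(16j² + 22j + 7) + 9, so m² ≡ 9 (mod 16).

(←) This fails: take m = 3. Then 3² = 9 ≡ 9 (mod 16), yet 3 ≡ 3 (mod 16), not 11.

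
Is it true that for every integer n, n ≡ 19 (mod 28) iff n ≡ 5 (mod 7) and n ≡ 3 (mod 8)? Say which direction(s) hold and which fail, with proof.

Only the reverse direction holds.

Forward direction. This fails: n = 47 gives 47 ≡ 19 (mod 28) but 47 ≡ 7 (mod 8), so the conjunction on the right does not hold.

Converse. If n ≡ 5 (mod 7) and n ≡ 3 (mod 8), then by the Chinese remainder theorem n ≡ 19 (mod 56). Since 19 ≡ 19 (mod 28) and 28 ∣ 56, we get n ≡ 19 (mod 28).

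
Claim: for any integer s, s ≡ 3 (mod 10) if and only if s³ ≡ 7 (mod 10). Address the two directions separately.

Equivalent; both directions hold.

(⟹) Suppose s ≡ 3 (mod 10). Write s = 10j + 3. Then (10j + 3)³ = 1000j³ + 900j² + 270j + 27 = 10(100j³ + 90j² + 27j + 2) + 7, so s³ ≡ 7 (mod 10).

(⟸) For the converse, argue contrapositively. If s ≢ 3 (mod 10), then s is congruent to one of 0, 1, 2, 4, 5, 6, 7, 8, 9 modulo 10, and these give s³ ≡ 0, 1, 8, 4, 5, 6, 3, 2, 9 respectively — never 7.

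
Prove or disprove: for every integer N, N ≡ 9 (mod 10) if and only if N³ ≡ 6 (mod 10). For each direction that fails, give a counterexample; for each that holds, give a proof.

Neither direction holds.

Forward direction. This fails: take N = 9. Then 9 ≡ 9 (mod 10), but 9³ = 729 ≡ 9 (mod 10), not 6.

Converse. This fails: take N = 6. Then 6³ = 216 ≡ 6 (mod 10), yet 6 ≡ 6 (mod 10), not 9.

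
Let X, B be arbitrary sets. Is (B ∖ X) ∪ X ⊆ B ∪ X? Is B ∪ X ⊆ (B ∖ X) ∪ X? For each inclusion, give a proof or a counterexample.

(⊆) Let x ∈ (B ∖ X) ∪ X. Then either x ∈ X and x ∉ B; or x ∈ B and x ∉ X; or x ∈ X ∩ B. In each case x ∈ B ∪ X, so (B ∖ X) ∪ X ⊆ B ∪ X.

(⊇) Let x ∈ B ∪ X. Then either x ∈ X and x ∉ B; or x ∈ B and x ∉ X; or x ∈ X ∩ B. In each case x ∈ (B ∖ X) ∪ X, so B ∪ X ⊆ (B ∖ X) ∪ X.

Both inclusions hold.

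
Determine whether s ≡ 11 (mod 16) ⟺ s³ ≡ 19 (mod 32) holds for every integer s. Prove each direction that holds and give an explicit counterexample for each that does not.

The forward direction fails; the converse holds.

(⟹) This fails: take s = 27. Then 27 ≡ 11 (mod 16), but 27³ = 19683 ≡ 3 (mod 32), not 19.

(⟸) Conversely, the residues r modulo 32 with r³ ≡ 19 (mod 32) are exactly {11}, and each is ≡ 11 (mod 16).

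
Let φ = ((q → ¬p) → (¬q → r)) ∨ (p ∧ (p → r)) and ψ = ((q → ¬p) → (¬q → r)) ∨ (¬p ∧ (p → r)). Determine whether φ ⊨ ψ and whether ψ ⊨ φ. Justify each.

(→) Assume the antecedent. If r is true, the consequent reduces to true regardless of the other variables. If r is false, the antecedent forces (r = F, q = T, p = F) or (r = F, q = T, p = T), and the consequent holds there. Either way the consequent holds.

(←) This fails. Under r = F, q = F, p = F, the left side is false but the right side is true.

(⇒) holds; (⇐) fails.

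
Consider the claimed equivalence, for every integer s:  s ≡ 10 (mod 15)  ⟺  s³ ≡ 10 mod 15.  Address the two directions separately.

(⟹) Suppose s ≡ 10 (mod 15). Write s = 15j + 10. Then (15j + 10)³ = 3375j³ + 6750j² + 4500j + 1000 = 15(225j³ + 450j² + 300j + 66) + 10, so s³ ≡ 10 (mod 15).

(⟸) Conversely, suppose s³ ≡ 10 (mod 15). The only residue r in {0, …, 14} with r³ ≡ 10 (mod 15) is r = 10, so s ≡ 10 (mod 15).

The biconditional holds.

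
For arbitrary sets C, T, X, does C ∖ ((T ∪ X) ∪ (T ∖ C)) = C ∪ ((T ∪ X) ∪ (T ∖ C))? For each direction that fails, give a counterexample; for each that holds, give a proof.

Only the forward inclusion holds.

(⟹) Let x ∈ C ∖ ((T ∪ X) ∪ (T ∖ C)). Then x ∈ C and x ∉ T, X, from which x ∈ C ∪ ((T ∪ X) ∪ (T ∖ C)).

(⟸) This inclusion fails. Take C = ∅, T = {1}, X = ∅; then 1 ∈ C ∪ ((T ∪ X) ∪ (T ∖ C)) but 1 ∉ C ∖ ((T ∪ X) ∪ (T ∖ C)).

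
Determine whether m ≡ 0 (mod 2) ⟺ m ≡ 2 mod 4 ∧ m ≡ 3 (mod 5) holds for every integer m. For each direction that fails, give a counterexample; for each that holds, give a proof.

The forward direction fails; the converse holds.

(⟸) If m ≡ 2 (mod 4) and m ≡ 3 (mod 5), then by the Chinese remainder theorem m ≡ 18 (mod 20). Since 18 ≡ 0 (mod 2) and 2 ∣ 20, we get m ≡ 0 (mod 2).

(⟹) This fails: m = 0 gives 0 ≡ 0 (mod 2) but 0 ≡ 0 (mod 4), so the conjunction on the right does not hold.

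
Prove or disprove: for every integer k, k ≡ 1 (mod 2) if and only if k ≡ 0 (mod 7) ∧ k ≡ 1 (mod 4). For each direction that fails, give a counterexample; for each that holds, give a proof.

(⇒) fails; (⇐) holds.

Forward direction. This fails: k = 1 gives 1 ≡ 1 (mod 2) but 1 ≡ 1 (mod 7), so the conjunction on the right does not hold.

Converse. If k ≡ 0 (mod 7) and k ≡ 1 (mod 4), then by the Chinese remainder theorem k ≡ 21 (mod 28). Since 21 ≡ 1 (mod 2) and 2 ∣ 28, we get k ≡ 1 (mod 2).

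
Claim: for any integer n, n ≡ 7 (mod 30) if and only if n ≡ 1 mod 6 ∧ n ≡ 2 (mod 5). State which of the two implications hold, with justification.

(⇒) Suppose n ≡ 7 (mod 30); write n = 30j + 7. Since 6 ∣ 30, reducing mod 6 gives n ≡ 7 ≡ 1 (mod 6); since 5 ∣ 30, reducing mod 5 gives n ≡ 7 ≡ 2 (mod 5).

(⇐) Conversely, if n ≡ 1 (mod 6) and n ≡ 2 (mod 5), then by the Chinese remainder theorem n ≡ 7 (mod 30). This is exactly n ≡ 7 (mod 30).

Both directions hold.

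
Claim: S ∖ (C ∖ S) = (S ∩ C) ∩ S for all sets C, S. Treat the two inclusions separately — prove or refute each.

The sets are not equal: only the reverse inclusion holds.

(⟹) This inclusion fails. Take C = ∅, S = {1}; then 1 ∈ S ∖ (C ∖ S) but 1 ∉ (S ∩ C) ∩ S.

(⟸) Let x ∈ (S ∩ C) ∩ S. Then x ∈ C ∩ S, from which x ∈ S ∖ (C ∖ S).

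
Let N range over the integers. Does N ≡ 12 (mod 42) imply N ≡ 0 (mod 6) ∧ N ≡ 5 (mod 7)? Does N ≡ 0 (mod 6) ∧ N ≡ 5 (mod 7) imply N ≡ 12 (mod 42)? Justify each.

(⇒) Suppose N ≡ 12 (mod 42); write N = 42j + 12. Since 6 ∣ 42, reducing mod 6 gives N ≡ 12 ≡ 0 (mod 6); since 7 ∣ 42, reducing mod 7 gives N ≡ 12 ≡ 5 (mod 7).

(⇐) Conversely, if N ≡ 0 (mod 6) and N ≡ 5 (mod 7), then by the Chinese remainder theorem N ≡ 12 (mod 42). This is exactly N ≡ 12 (mod 42).

The biconditional holds.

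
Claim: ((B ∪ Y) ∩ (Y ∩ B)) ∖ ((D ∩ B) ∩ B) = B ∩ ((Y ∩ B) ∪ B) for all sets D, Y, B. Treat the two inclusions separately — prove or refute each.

(⟸) This inclusion fails. Take D = ∅, Y = ∅, B = {1}; then 1 ∈ B ∩ ((Y ∩ B) ∪ B) but 1 ∉ ((B ∪ Y) ∩ (Y ∩ B)) ∖ ((D ∩ B) ∩ B).

(⟹) Let x ∈ ((B ∪ Y) ∩ (Y ∩ B)) ∖ ((D ∩ B) ∩ B). Then x ∈ Y ∩ B and x ∉ D, from which x ∈ B ∩ ((Y ∩ B) ∪ B).

(⊆) holds; (⊇) fails.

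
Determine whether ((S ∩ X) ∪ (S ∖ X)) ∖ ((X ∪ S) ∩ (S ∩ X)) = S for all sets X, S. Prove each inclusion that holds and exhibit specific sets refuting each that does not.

Forward inclusion. Let x ∈ ((S ∩ X) ∪ (S ∖ X)) ∖ ((X ∪ S) ∩ (S ∩ X)). Then x ∈ S and x ∉ X, from which x ∈ S.

Reverse inclusion. This inclusion fails. Take X = {1}, S = {1}; then 1 ∈ S but 1 ∉ ((S ∩ X) ∪ (S ∖ X)) ∖ ((X ∪ S) ∩ (S ∩ X)).

The sets are not equal: only the forward inclusion holds.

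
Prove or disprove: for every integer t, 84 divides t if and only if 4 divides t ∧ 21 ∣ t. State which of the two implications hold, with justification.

(⇐) Suppose 4 ∣ t and 21 ∣ t. Any common multiple of 4 and 21 is a multiple of their lcm; here gcd(4, 21) = 1, so lcm(4, 21) = 4·21 = 84, so 84 ∣ t.

(⇒) If 84 ∣ t, write t = 84q. Since 84 = 21·4, t = 4·(21q), so 4 ∣ t; and since 84 = 4·21, t = 21·(4q), so 21 ∣ t.

Both directions hold; the statement is true.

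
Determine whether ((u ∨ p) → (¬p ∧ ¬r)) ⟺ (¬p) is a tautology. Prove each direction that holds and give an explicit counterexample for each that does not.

[⇒] Assume the antecedent. If p is true, the antecedent cannot hold. If p is false, ¬p reduces to true regardless of the other variables. Either way ¬p holds.

[⇐] This fails. Under p = F, r = T, u = T, the left side is false but the right side is true.

Only the forward implication holds.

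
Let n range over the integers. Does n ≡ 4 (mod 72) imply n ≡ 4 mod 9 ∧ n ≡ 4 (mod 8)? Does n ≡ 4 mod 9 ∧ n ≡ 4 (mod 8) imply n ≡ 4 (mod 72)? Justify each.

Converse. If n ≡ 4 (mod 9) and n ≡ 4 (mod 8), then by the Chinese remainder theorem n ≡ 4 (mod 72). This is exactly n ≡ 4 (mod 72).

Forward direction. Suppose n ≡ 4 (mod 72); write n = 72j + 4. Since 9 ∣ 72, reducing mod 9 gives n ≡ 4 (mod 9); since 8 ∣ 72, reducing mod 8 gives n ≡ 4 (mod 8).

Both directions hold; the statement is true.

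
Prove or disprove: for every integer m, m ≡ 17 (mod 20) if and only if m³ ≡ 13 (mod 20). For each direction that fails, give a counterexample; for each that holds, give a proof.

Both directions hold; the statement is true.

(→) Suppose m ≡ 17 (mod 20). Write m = 20j + 17. Then (20j + 17)³ = 8000j³ + 20400j² + 17340j + 4913 = 20(400j³ + 1020j² + 867j + 245) + 13, so m³ ≡ 13 (mod 20).

(←) Conversely, suppose m³ ≡ 13 (mod 20). The only residue r in {0, …, 19} with r³ ≡ 13 (mod 20) is r = 17, so m ≡ 17 (mod 20).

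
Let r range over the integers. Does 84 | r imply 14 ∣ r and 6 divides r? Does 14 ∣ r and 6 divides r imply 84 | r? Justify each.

The forward direction holds; the converse fails.

Forward direction. If 84 ∣ r, write r = 84q. Since 84 = 6·14, r = 14·(6q), so 14 ∣ r; and since 84 = 14·6, r = 6·(14q), so 6 ∣ r.

Converse. This fails: take r = 42. Both 14 ∣ 42 and 6 ∣ 42, yet 42 is not a multiple of 84 (since 42 = 0·84 + 42), so 84 ∤ 42.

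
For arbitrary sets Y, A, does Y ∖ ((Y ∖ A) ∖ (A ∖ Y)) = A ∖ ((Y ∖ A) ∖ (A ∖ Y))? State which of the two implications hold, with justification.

(⊆) holds; (⊇) fails.

(⟹) Let x ∈ Y ∖ ((Y ∖ A) ∖ (A ∖ Y)). Then x ∈ Y ∩ A, from which x ∈ A ∖ ((Y ∖ A) ∖ (A ∖ Y)).

(⟸) This inclusion fails. Take Y = ∅, A = {1}; then 1 ∈ A ∖ ((Y ∖ A) ∖ (A ∖ Y)) but 1 ∉ Y ∖ ((Y ∖ A) ∖ (A ∖ Y)).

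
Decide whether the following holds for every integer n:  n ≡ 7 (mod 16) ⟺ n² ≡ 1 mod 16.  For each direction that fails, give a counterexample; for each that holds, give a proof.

Only the forward implication holds.

(⇒) Suppose n ≡ 7 (mod 16). Write n = 16j + 7. Then (16j + 7)² = 256j² + 224j + 49 = 16(16j² + 14j + 3) + 1, so n² ≡ 1 (mod 16).

(⇐) This fails: take n = 1. Then 1² = 1 ≡ 1 (mod 16), yet 1 ≡ 1 (mod 16), not 7.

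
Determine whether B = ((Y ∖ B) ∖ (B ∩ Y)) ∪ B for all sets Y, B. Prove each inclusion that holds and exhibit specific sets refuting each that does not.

Only the forward inclusion holds.

Forward inclusion. Let x ∈ B. Then either x ∈ B and x ∉ Y; or x ∈ Y ∩ B. In each case x ∈ ((Y ∖ B) ∖ (B ∩ Y)) ∪ B, so B ⊆ ((Y ∖ B) ∖ (B ∩ Y)) ∪ B.

Reverse inclusion. This inclusion fails. Take Y = {1}, B = ∅; then 1 ∈ ((Y ∖ B) ∖ (B ∩ Y)) ∪ B but 1 ∉ B.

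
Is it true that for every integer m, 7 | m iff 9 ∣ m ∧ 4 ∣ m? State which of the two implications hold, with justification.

(⇒) fails and (⇐) fails.

(⇒) This fails: take m = 7. Certainly 7 ∣ 7, but 9 ∤ 7.

(⇐) This fails: take m = 36. Both 9 ∣ 36 and 4 ∣ 36, yet 36 is not a multiple of 7 (since 36 = 5·7 + 1), so 7 ∤ 36.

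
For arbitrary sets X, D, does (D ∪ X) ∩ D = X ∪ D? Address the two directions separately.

(⊆) Let x ∈ (D ∪ X) ∩ D. Then either x ∈ D and x ∉ X; or x ∈ X ∩ D. In each case x ∈ X ∪ D, so (D ∪ X) ∩ D ⊆ X ∪ D.

(⊇) This inclusion fails. Take X = {1}, D = ∅; then 1 ∈ X ∪ D but 1 ∉ (D ∪ X) ∩ D.

Only the forward inclusion holds.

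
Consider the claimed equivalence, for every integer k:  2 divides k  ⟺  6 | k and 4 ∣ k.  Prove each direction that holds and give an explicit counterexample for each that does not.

The forward direction fails; the converse holds.

(←) Suppose 6 ∣ k and 4 ∣ k. Any common multiple of 6 and 4 is a multiple of their lcm; here lcm(6, 4) = 6·4/gcd(6, 4) = 24/2 = 12, so 12 ∣ k. Since 2 ∣ 12, it follows that 2 ∣ k.

(→) This fails: take k = 2. Certainly 2 ∣ 2, but 6 ∤ 2.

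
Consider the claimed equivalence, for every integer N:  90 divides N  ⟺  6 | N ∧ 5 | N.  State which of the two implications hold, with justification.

(⟹) If 90 ∣ N, write N = 90q. Since 90 = 15·6, N = 6·(15q), so 6 ∣ N; and since 90 = 18·5, N = 5·(18q), so 5 ∣ N.

(⟸) This fails: take N = 30. Both 6 ∣ 30 and 5 ∣ 30, yet 30 is not a multiple of 90 (since 30 = 0·90 + 30), so 90 ∤ 30.

Not equivalent: only (⇒) holds.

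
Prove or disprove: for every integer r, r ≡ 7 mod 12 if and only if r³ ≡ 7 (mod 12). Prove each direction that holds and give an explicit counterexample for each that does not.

Both implications hold.

(⇐) Suppose r³ ≡ 7 (mod 12). The only residue r in {0, …, 11} with r³ ≡ 7 (mod 12) is r = 7, so r ≡ 7 (mod 12).

(⇒) Suppose r ≡ 7 mod 12. Write r = 12j + 7. Then (12j + 7)³ = 1728j³ + 3024j² + 1764j + 343 = 12(144j³ + 252j² + 147j + 28) + 7, so r³ ≡ 7 (mod 12).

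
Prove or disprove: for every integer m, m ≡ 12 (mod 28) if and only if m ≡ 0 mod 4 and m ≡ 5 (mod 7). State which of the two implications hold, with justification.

[⇒] Suppose m ≡ 12 (mod 28); write m = 28j + 12. Since 4 ∣ 28, reducing mod 4 gives m ≡ 12 ≡ 0 (mod 4); since 7 ∣ 28, reducing mod 7 gives m ≡ 12 ≡ 5 (mod 7).

[⇐] Conversely, if m ≡ 0 (mod 4) and m ≡ 5 (mod 7), then by the Chinese remainder theorem m ≡ 12 (mod 28). This is exactly m ≡ 12 (mod 28).

The biconditional holds.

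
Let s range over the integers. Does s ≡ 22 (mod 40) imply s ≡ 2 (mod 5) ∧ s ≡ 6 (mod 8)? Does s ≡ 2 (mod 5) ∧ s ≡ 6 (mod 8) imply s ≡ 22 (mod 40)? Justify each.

Forward direction. Suppose s ≡ 22 (mod 40); write s = 40j + 22. Since 5 ∣ 40, reducing mod 5 gives s ≡ 22 ≡ 2 (mod 5); since 8 ∣ 40, reducing mod 8 gives s ≡ 22 ≡ 6 (mod 8).

Converse. If s ≡ 2 (mod 5) and s ≡ 6 (mod 8), then by the Chinese remainder theorem s ≡ 22 (mod 40). This is exactly s ≡ 22 (mod 40).

The biconditional holds.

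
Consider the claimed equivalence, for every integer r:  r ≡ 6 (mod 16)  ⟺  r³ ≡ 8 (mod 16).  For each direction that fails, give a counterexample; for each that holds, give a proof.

Only the forward implication holds.

(⟹) Suppose r ≡ 6 (mod 16). Write r = 16j + 6. Then (16j + 6)³ = 4096j³ + 4608j² + 1728j + 216 = 16(256j³ + 288j² + 108j + 13) + 8, so r³ ≡ 8 (mod 16).

(⟸) This fails: take r = 2. Then 2³ = 8 ≡ 8 (mod 16), yet 2 ≡ 2 (mod 16), not 6.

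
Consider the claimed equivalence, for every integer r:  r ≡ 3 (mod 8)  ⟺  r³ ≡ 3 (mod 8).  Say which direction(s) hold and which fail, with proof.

The biconditional holds.

(⟹) Suppose r ≡ 3 (mod 8). Write r = 8j + 3. Then (8j + 3)³ = 512j³ + 576j² + 216j + 27 = 8(64j³ + 72j² + 27j + 3) + 3, so r³ ≡ 3 (mod 8).

(⟸) For the converse, argue contrapositively. If r ≢ 3 (mod 8), then r is congruent to one of 0, 1, 2, 4, 5, 6, 7 modulo 8, and these give r³ ≡ 0, 1, 0, 0, 5, 0, 7 respectively — never 3.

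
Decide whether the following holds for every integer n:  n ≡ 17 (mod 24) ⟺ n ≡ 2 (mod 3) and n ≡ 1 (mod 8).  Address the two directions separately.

Equivalent; both directions hold.

(⇐) If n ≡ 2 (mod 3) and n ≡ 1 (mod 8), then by the Chinese remainder theorem n ≡ 17 (mod 24). This is exactly n ≡ 17 (mod 24).

(⇒) Suppose n ≡ 17 (mod 24); write n = 24j + 17. Since 3 ∣ 24, reducing mod 3 gives n ≡ 17 ≡ 2 (mod 3); since 8 ∣ 24, reducing mod 8 gives n ≡ 17 ≡ 1 (mod 8).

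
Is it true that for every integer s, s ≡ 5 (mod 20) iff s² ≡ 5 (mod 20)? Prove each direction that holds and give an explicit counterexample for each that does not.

Only the forward implication holds.

(→) Suppose s ≡ 5 (mod 20). Write s = 20j + 5. Then (20j + 5)² = 400j² + 200j + 25 = 20(20j² + 10j + 1) + 5, so s² ≡ 5 (mod 20).

(←) This fails: take s = 15. Then 15² = 225 ≡ 5 (mod 20), yet 15 ≡ 15 (mod 20), not 5.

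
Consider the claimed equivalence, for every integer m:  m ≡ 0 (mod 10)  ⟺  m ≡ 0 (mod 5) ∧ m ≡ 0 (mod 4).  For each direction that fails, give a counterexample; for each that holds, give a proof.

[⇒] This fails: m = 10 gives 10 ≡ 0 (mod 10) but 10 ≡ 2 (mod 4), so the conjunction on the right does not hold.

[⇐] Conversely, if m ≡ 0 (mod 5) and m ≡ 0 (mod 4), then by the Chinese remainder theorem m ≡ 0 (mod 20). Since 0 ≡ 0 (mod 10) and 10 ∣ 20, we get m ≡ 0 (mod 10).

Not equivalent: only (⇐) holds.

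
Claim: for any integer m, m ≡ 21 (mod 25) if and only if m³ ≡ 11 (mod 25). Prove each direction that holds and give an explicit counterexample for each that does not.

Equivalent; both directions hold.

Converse. Suppose m³ ≡ 11 (mod 25). The only residue r in {0, …, 24} with r³ ≡ 11 (mod 25) is r = 21, so m ≡ 21 (mod 25).

Forward direction. Suppose m ≡ 21 (mod 25). Write m = 25j + 21. Then (25j + 21)³ = 15625j³ + 39375j² + 33075j + 9261 = 25(625j³ + 1575j² + 1323j + 370) + 11, so m³ ≡ 11 (mod 25).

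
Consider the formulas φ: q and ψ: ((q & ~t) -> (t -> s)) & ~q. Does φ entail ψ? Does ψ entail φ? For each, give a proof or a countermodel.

Forward direction. This fails. Under t = F, s = F, q = T, the left side is true but the right side is false.

Converse. This fails. Under t = F, s = F, q = F, the left side is false but the right side is true.

Neither implication holds.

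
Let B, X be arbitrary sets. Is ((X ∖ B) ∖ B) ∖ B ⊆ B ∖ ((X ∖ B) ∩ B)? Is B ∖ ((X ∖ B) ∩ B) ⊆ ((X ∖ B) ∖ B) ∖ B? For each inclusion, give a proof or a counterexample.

Neither inclusion holds.

(⟹) This inclusion fails. Take B = ∅, X = {1}; then 1 ∈ ((X ∖ B) ∖ B) ∖ B but 1 ∉ B ∖ ((X ∖ B) ∩ B).

(⟸) This inclusion fails. Take B = {1}, X = ∅; then 1 ∈ B ∖ ((X ∖ B) ∩ B) but 1 ∉ ((X ∖ B) ∖ B) ∖ B.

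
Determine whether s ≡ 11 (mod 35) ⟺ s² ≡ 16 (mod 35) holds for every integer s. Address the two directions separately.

(⇒) Suppose s ≡ 11 (mod 35). Write s = 35j + 11. Then (35j + 11)² = 1225j² + 770j + 121 = 35(35j² + 22j + 3) + 16, so s² ≡ 16 (mod 35).

(⇐) This fails: take s = 4. Then 4² = 16 ≡ 16 (mod 35), yet 4 ≡ 4 (mod 35), not 11.

Only the forward direction holds.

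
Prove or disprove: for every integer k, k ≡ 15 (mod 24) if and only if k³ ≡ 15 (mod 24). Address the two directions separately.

Both implications hold.

(⇒) Suppose k ≡ 15 (mod 24). Write k = 24j + 15. Then (24j + 15)³ = 13824j³ + 25920j² + 16200j + 3375 = 24(576j³ + 1080j² + 675j + 140) + 15, so k³ ≡ 15 (mod 24).

(⇐) Conversely, suppose k³ ≡ 15 (mod 24). The only residue r in {0, …, 23} with r³ ≡ 15 (mod 24) is r = 15, so k ≡ 15 (mod 24).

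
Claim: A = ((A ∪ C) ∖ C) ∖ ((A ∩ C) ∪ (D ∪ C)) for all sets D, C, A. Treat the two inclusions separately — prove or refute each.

Only the reverse inclusion holds.

(⊆) This inclusion fails. Take D = {1}, C = ∅, A = {1}; then 1 ∈ A but 1 ∉ ((A ∪ C) ∖ C) ∖ ((A ∩ C) ∪ (D ∪ C)).

(⊇) Let x ∈ ((A ∪ C) ∖ C) ∖ ((A ∩ C) ∪ (D ∪ C)). Then x ∈ A and x ∉ D, C, from which x ∈ A.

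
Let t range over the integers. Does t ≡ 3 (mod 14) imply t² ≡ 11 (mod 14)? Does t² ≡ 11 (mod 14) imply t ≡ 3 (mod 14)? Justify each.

(⇒) This fails: take t = 3. Then 3 ≡ 3 (mod 14), but 3² = 9 ≡ 9 (mod 14), not 11.

(⇐) This fails: take t = 5. Then 5² = 25 ≡ 11 (mod 14), yet 5 ≡ 5 (mod 14), not 3.

(⇒) fails and (⇐) fails.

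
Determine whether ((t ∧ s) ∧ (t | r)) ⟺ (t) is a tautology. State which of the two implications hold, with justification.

(→) Assume the antecedent. If t is true, t reduces to true regardless of the other variables. If t is false, the antecedent cannot hold. Either way t holds.

(←) This fails. Under t = T, r = F, s = F, the left side is false but the right side is true.

(⇒) holds; (⇐) fails.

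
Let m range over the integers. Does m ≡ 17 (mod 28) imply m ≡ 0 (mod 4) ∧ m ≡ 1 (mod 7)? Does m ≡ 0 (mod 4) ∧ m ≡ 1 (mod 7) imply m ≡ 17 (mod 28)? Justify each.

(⇒) This fails: m = 17 gives 17 ≡ 17 (mod 28) but 17 ≡ 1 (mod 4), so the conjunction on the right does not hold.

(⇐) This fails: m = 8 satisfies both congruences on the right (8 ≡ 0 mod 4 and 8 ≡ 1 mod 7) yet 8 ≡ 8 (mod 28), not 17.

Neither implication holds.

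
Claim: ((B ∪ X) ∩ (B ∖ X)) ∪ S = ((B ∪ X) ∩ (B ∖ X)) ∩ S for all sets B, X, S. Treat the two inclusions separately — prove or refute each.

Forward inclusion. This inclusion fails. Take B = {1}, X = ∅, S = ∅; then 1 ∈ ((B ∪ X) ∩ (B ∖ X)) ∪ S but 1 ∉ ((B ∪ X) ∩ (B ∖ X)) ∩ S.

Reverse inclusion. Let x ∈ ((B ∪ X) ∩ (B ∖ X)) ∩ S. Then x ∈ B ∩ S and x ∉ X, from which x ∈ ((B ∪ X) ∩ (B ∖ X)) ∪ S.

The sets are not equal: only the reverse inclusion holds.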